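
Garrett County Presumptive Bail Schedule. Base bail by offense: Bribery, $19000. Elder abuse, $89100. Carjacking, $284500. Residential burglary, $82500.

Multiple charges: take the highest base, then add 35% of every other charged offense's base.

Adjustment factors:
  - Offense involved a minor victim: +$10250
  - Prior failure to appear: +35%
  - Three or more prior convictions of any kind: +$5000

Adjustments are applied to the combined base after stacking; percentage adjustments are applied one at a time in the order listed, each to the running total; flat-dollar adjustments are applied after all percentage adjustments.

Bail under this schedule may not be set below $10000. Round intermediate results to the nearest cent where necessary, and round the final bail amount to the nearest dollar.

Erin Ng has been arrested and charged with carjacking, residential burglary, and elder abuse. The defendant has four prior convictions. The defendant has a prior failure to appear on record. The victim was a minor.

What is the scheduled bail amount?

Base amounts from the schedule: carjacking $284500; residential burglary $82500; elder abuse $89100.
Stacking rule: highest base plus 35% of each additional charge. Highest is carjacking at $284500. Additional: $82500 × 35% = $28875; $89100 × 35% = $31185. Combined base = $284500 + $60060 = $344560.
Prior failure to appear (+35%): $344560 × 1.35 = $465156.
Offense involved a minor victim (+$10250 flat): $465156 + $10250 = $475406.
Three or more prior convictions of any kind (+$5000 flat): $475406 + $5000 = $480406.
$480406 is at or above the $10000 minimum.

$480406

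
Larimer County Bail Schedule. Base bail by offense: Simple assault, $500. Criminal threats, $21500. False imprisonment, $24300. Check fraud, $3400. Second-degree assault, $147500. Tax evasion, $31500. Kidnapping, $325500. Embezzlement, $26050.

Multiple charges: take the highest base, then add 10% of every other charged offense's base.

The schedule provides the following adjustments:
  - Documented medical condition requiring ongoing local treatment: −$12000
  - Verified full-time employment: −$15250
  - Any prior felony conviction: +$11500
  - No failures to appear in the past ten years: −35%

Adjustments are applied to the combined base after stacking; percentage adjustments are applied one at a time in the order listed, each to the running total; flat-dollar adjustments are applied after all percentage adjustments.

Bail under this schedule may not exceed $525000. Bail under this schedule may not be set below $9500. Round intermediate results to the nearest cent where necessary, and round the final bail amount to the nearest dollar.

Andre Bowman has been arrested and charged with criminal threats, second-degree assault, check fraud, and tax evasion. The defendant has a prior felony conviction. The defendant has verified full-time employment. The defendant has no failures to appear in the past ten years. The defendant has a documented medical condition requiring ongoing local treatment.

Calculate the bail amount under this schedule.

$83791

Base amounts from the schedule: criminal threats $21500; second-degree assault $147500; check fraud $3400; tax evasion $31500.
Stacking rule: highest base plus 10% of each additional charge. Highest is second-degree assault at $147500. Additional: $21500 × 10% = $2150; $3400 × 10% = $340; $31500 × 10% = $3150. Combined base = $147500 + $5640 = $153140.
No failures to appear in the past ten years (−35%): $153140 × 0.65 = $99541.
Documented medical condition requiring ongoing local treatment (−$12000 flat): $99541 − $12000 = $87541.
Verified full-time employment (−$15250 flat): $87541 − $15250 = $72291.
Any prior felony conviction (+$11500 flat): $72291 + $11500 = $83791.
$83791 is within the $525000 maximum.
$83791 is at or above the $9500 minimum.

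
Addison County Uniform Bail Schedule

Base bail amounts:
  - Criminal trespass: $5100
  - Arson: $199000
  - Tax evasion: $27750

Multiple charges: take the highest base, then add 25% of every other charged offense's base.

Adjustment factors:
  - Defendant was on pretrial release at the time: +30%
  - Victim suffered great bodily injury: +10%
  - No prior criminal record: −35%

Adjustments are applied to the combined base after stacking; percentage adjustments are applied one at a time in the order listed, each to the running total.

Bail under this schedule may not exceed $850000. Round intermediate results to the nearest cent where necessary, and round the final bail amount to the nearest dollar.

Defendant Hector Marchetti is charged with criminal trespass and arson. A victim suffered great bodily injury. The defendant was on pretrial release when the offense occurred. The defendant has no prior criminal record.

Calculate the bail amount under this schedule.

$186156

Base amounts from the schedule: criminal trespass $5100; arson $199000.
Stacking rule: highest base plus 25% of each additional charge. Highest is arson at $199000. Additional: $5100 × 25% = $1275. Combined base = $199000 + $1275 = $200275.
Defendant was on pretrial release at the time (+30%): $200275 × 1.3 = $260357.50.
Victim suffered great bodily injury (+10%): $260357.50 × 1.1 = $286393.25.
No prior criminal record (−35%): $286393.25 × 0.65 = $186155.61.
$186155.61 is within the $850000 maximum.
Rounded to the nearest dollar: $186156.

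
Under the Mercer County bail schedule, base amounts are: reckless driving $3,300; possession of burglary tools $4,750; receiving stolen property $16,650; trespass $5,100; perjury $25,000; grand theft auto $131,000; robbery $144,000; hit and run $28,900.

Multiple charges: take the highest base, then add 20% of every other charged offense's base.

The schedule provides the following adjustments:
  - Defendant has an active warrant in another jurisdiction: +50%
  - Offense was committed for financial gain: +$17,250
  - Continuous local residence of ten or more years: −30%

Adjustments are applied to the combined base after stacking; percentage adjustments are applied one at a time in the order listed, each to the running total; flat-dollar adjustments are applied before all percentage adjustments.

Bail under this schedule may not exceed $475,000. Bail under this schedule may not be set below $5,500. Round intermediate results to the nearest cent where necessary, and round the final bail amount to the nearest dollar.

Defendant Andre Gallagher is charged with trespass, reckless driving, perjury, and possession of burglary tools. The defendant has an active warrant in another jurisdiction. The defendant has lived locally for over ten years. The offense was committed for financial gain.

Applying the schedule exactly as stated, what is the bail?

Base amounts from the schedule: trespass $5,100; reckless driving $3,300; perjury $25,000; possession of burglary tools $4,750.
Stacking rule: highest base plus 20% of each additional charge. Highest is perjury at $25,000. Additional: $5,100 × 20% = $1,020; $3,300 × 20% = $660; $4,750 × 20% = $950. Combined base = $25,000 + $2,630 = $27,630.
Offense was committed for financial gain (+$17,250 flat): $27,630 + $17,250 = $44,880.
Defendant has an active warrant in another jurisdiction (+50%): $44,880 × 1.5 = $67,320.
Continuous local residence of ten or more years (−30%): $67,320 × 0.7 = $47,124.
$47,124 is within the $475,000 maximum.
$47,124 is at or above the $5,500 minimum.

$47,124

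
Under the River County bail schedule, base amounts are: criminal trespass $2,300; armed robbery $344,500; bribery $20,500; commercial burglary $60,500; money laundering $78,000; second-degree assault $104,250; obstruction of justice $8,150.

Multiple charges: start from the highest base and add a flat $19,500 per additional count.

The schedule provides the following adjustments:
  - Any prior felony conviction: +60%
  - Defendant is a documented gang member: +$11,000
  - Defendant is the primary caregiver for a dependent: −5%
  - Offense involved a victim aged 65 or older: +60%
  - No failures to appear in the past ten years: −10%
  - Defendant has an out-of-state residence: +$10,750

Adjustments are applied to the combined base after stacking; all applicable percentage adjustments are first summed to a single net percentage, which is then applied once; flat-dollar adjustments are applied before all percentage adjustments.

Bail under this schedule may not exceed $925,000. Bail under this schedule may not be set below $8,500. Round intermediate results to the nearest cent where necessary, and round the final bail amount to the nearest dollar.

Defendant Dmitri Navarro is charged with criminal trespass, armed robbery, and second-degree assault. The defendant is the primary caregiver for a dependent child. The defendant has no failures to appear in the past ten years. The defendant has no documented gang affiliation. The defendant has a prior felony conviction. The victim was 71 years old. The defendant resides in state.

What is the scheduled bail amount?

$786,175

Base amounts from the schedule: criminal trespass $2,300; armed robbery $344,500; second-degree assault $104,250.
Stacking rule: highest base plus $19,500 per additional charge. Highest is armed robbery at $344,500; 2 additional charges → +$39,000. Combined base = $383,500.
Net percentage adjustment: +60% −5% +60% −10% = +105%. $383,500 × 2.05 = $786,175.
$786,175 is within the $925,000 maximum.
$786,175 is at or above the $8,500 minimum.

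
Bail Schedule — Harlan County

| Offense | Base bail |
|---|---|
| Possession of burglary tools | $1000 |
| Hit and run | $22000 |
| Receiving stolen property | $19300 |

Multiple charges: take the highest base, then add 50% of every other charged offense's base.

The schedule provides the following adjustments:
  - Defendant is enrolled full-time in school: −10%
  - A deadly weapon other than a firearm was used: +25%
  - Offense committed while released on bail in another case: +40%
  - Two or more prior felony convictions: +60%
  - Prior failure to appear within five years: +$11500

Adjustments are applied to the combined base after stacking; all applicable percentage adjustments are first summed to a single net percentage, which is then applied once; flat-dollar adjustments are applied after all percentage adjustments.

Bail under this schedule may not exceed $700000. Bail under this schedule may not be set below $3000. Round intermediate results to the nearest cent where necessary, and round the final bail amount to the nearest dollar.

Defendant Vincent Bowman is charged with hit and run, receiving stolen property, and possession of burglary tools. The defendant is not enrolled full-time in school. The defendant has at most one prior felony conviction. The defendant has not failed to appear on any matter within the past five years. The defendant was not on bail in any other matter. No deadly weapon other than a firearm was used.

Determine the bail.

Base amounts from the schedule: hit and run $22000; receiving stolen property $19300; possession of burglary tools $1000.
Stacking rule: highest base plus 50% of each additional charge. Highest is hit and run at $22000. Additional: $19300 × 50% = $9650; $1000 × 50% = $500. Combined base = $22000 + $10150 = $32150.
No adjustment factors apply to this defendant.
$32150 is within the $700000 maximum.
$32150 is at or above the $3000 minimum.

$32150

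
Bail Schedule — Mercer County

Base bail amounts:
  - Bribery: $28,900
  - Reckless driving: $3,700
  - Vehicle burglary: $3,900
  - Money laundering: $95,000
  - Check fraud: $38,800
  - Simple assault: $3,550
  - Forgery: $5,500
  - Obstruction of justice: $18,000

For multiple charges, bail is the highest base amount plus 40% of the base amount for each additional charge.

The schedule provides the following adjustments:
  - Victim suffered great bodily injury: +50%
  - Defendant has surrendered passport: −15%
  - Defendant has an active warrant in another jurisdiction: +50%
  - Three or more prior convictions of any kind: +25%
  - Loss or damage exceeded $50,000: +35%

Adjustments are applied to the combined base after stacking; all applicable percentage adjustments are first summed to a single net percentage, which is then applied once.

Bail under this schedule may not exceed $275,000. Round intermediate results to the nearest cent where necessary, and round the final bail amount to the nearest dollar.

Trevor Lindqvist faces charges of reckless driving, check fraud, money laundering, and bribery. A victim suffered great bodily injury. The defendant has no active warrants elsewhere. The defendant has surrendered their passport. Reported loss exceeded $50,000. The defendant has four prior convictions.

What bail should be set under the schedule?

Base amounts from the schedule: reckless driving $3,700; check fraud $38,800; money laundering $95,000; bribery $28,900.
Stacking rule: highest base plus 40% of each additional charge. Highest is money laundering at $95,000. Additional: $3,700 × 40% = $1,480; $38,800 × 40% = $15,520; $28,900 × 40% = $11,560. Combined base = $95,000 + $28,560 = $123,560.
Net percentage adjustment: +50% −15% +25% +35% = +95%. $123,560 × 1.95 = $240,942.
$240,942 is within the $275,000 maximum.

$240,942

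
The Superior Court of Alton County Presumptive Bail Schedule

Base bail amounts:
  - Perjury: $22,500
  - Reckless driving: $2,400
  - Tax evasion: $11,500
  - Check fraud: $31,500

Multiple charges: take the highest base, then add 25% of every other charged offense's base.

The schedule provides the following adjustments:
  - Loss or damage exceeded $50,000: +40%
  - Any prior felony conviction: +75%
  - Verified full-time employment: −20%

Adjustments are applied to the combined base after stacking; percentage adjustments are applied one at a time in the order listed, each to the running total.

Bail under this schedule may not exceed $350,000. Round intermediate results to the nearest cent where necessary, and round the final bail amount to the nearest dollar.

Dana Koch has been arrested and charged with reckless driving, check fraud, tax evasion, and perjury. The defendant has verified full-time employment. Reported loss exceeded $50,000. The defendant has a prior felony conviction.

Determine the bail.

$79,576

Base amounts from the schedule: reckless driving $2,400; check fraud $31,500; tax evasion $11,500; perjury $22,500.
Stacking rule: highest base plus 25% of each additional charge. Highest is check fraud at $31,500. Additional: $2,400 × 25% = $600; $11,500 × 25% = $2,875; $22,500 × 25% = $5,625. Combined base = $31,500 + $9,100 = $40,600.
Loss or damage exceeded $50,000 (+40%): $40,600 × 1.4 = $56,840.
Any prior felony conviction (+75%): $56,840 × 1.75 = $99,470.
Verified full-time employment (−20%): $99,470 × 0.8 = $79,576.
$79,576 is within the $350,000 maximum.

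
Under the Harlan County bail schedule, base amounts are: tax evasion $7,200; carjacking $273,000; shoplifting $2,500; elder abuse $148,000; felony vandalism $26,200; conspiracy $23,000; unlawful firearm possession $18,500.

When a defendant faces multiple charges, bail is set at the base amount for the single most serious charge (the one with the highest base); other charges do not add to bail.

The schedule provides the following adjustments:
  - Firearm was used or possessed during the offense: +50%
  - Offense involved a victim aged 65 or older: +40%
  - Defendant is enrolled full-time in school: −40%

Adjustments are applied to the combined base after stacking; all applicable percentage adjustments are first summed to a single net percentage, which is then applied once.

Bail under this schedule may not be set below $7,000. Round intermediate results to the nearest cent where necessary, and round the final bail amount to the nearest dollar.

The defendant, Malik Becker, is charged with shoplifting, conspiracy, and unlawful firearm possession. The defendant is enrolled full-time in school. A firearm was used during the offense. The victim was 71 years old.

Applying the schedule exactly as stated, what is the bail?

Base amounts from the schedule: shoplifting $2,500; conspiracy $23,000; unlawful firearm possession $18,500.
Stacking rule: use the highest base only. Highest is conspiracy at $23,000. Combined base = $23,000.
Net percentage adjustment: +50% +40% −40% = +50%. $23,000 × 1.5 = $34,500.
$34,500 is at or above the $7,000 minimum.

$34,500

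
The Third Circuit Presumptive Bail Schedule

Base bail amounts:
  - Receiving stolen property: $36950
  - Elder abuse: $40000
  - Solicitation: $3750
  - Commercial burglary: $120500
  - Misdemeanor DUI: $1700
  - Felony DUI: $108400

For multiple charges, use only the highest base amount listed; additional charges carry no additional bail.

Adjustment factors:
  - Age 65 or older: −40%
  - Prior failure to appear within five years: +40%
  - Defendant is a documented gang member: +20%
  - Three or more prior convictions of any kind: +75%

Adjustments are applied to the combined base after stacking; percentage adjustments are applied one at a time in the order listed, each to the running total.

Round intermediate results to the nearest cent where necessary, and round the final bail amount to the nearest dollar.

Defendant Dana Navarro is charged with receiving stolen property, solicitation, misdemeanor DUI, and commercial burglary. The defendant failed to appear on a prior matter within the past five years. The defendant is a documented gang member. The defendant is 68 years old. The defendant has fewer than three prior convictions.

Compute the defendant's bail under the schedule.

Base amounts from the schedule: receiving stolen property $36950; solicitation $3750; misdemeanor DUI $1700; commercial burglary $120500.
Stacking rule: use the highest base only. Highest is commercial burglary at $120500. Combined base = $120500.
Age 65 or older (−40%): $120500 × 0.6 = $72300.
Prior failure to appear within five years (+40%): $72300 × 1.4 = $101220.
Defendant is a documented gang member (+20%): $101220 × 1.2 = $121464.

$121464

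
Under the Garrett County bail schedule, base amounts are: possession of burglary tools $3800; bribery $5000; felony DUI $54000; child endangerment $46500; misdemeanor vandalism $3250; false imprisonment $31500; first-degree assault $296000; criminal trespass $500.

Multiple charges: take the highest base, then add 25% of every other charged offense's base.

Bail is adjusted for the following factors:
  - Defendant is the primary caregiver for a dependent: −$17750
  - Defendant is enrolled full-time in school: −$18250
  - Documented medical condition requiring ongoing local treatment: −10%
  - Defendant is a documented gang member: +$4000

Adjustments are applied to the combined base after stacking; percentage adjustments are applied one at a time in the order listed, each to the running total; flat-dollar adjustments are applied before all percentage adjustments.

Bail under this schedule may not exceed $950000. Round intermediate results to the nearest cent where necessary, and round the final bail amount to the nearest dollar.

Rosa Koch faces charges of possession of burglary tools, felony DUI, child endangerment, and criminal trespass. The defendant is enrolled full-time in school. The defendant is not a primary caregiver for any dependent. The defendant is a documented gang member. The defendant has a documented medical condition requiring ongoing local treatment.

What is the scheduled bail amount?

Base amounts from the schedule: possession of burglary tools $3800; felony DUI $54000; child endangerment $46500; criminal trespass $500.
Stacking rule: highest base plus 25% of each additional charge. Highest is felony DUI at $54000. Additional: $3800 × 25% = $950; $46500 × 25% = $11625; $500 × 25% = $125. Combined base = $54000 + $12700 = $66700.
Defendant is enrolled full-time in school (−$18250 flat): $66700 − $18250 = $48450.
Defendant is a documented gang member (+$4000 flat): $48450 + $4000 = $52450.
Documented medical condition requiring ongoing local treatment (−10%): $52450 × 0.9 = $47205.
$47205 is within the $950000 maximum.

$47205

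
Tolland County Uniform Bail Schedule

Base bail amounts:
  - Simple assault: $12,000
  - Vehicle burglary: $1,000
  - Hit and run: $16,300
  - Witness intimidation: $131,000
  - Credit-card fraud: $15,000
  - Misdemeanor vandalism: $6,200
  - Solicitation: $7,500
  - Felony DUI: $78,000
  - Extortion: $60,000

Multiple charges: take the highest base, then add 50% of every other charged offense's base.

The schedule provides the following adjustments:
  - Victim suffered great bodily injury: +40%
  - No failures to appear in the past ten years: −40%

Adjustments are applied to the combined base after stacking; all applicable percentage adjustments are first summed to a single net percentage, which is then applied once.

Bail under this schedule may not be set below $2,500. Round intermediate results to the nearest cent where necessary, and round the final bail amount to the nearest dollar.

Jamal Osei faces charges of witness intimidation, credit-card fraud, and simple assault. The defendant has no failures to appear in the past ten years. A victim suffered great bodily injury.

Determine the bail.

$144,500

Base amounts from the schedule: witness intimidation $131,000; credit-card fraud $15,000; simple assault $12,000.
Stacking rule: highest base plus 50% of each additional charge. Highest is witness intimidation at $131,000. Additional: $15,000 × 50% = $7,500; $12,000 × 50% = $6,000. Combined base = $131,000 + $13,500 = $144,500.
Net percentage adjustment: +40% −40% = +0%. $144,500 × 1 = $144,500.
$144,500 is at or above the $2,500 minimum.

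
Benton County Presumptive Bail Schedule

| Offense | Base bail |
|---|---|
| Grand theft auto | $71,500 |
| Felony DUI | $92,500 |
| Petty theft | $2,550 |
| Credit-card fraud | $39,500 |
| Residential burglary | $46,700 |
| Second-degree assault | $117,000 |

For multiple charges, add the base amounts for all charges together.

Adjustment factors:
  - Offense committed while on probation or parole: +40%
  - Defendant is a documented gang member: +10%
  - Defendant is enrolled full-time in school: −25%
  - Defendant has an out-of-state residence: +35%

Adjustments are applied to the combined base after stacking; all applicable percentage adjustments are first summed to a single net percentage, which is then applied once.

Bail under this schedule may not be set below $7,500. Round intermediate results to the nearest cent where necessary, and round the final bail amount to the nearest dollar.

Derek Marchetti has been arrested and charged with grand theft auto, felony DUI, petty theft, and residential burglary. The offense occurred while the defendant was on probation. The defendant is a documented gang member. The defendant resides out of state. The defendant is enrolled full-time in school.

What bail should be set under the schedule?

Base amounts from the schedule: grand theft auto $71,500; felony DUI $92,500; petty theft $2,550; residential burglary $46,700.
Stacking rule: sum of all bases. $71,500 + $92,500 + $2,550 + $46,700 = $213,250.
Net percentage adjustment: +40% +10% −25% +35% = +60%. $213,250 × 1.6 = $341,200.
$341,200 is at or above the $7,500 minimum.

$341,200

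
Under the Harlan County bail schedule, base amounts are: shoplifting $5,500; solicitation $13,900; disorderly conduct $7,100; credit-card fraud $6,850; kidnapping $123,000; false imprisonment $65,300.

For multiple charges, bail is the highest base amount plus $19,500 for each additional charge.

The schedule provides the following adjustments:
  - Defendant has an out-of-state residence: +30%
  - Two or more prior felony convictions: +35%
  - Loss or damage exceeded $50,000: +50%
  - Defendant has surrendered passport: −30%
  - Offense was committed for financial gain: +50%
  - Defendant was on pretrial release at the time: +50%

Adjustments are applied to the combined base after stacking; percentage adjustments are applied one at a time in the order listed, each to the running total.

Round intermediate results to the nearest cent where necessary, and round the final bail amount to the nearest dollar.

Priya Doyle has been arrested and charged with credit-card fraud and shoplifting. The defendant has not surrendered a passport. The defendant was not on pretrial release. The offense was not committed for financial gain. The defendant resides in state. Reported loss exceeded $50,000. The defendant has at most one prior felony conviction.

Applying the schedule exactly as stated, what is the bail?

$39,525

Base amounts from the schedule: credit-card fraud $6,850; shoplifting $5,500.
Stacking rule: highest base plus $19,500 per additional charge. Highest is credit-card fraud at $6,850; 1 additional charge → +$19,500. Combined base = $26,350.
Loss or damage exceeded $50,000 (+50%): $26,350 × 1.5 = $39,525.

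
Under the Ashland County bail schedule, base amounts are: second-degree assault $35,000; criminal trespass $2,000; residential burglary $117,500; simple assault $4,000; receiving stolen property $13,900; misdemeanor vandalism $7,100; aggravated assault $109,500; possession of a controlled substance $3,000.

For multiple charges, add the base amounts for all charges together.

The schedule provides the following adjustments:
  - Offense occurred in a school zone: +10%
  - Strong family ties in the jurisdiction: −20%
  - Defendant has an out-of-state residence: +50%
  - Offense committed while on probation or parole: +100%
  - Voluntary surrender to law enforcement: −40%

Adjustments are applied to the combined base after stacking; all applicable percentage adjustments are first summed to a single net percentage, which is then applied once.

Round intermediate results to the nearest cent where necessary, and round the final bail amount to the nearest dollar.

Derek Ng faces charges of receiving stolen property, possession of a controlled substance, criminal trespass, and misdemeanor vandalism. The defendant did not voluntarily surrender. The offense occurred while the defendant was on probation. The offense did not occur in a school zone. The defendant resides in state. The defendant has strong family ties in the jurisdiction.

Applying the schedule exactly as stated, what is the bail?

Base amounts from the schedule: receiving stolen property $13,900; possession of a controlled substance $3,000; criminal trespass $2,000; misdemeanor vandalism $7,100.
Stacking rule: sum of all bases. $13,900 + $3,000 + $2,000 + $7,100 = $26,000.
Net percentage adjustment: −20% +100% = +80%. $26,000 × 1.8 = $46,800.

$46,800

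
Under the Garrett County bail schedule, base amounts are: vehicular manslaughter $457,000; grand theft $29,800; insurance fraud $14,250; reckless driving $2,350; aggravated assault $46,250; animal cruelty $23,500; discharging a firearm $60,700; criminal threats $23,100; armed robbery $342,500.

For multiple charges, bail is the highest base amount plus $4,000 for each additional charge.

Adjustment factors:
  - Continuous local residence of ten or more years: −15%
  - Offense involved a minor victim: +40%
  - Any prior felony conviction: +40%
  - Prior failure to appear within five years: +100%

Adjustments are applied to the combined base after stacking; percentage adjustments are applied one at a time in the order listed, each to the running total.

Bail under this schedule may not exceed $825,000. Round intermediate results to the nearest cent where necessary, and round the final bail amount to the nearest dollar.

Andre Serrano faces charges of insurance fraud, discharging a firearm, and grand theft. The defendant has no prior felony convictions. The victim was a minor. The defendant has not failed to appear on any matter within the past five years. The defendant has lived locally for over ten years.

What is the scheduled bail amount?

$81,753

Base amounts from the schedule: insurance fraud $14,250; discharging a firearm $60,700; grand theft $29,800.
Stacking rule: highest base plus $4,000 per additional charge. Highest is discharging a firearm at $60,700; 2 additional charges → +$8,000. Combined base = $68,700.
Continuous local residence of ten or more years (−15%): $68,700 × 0.85 = $58,395.
Offense involved a minor victim (+40%): $58,395 × 1.4 = $81,753.
$81,753 is within the $825,000 maximum.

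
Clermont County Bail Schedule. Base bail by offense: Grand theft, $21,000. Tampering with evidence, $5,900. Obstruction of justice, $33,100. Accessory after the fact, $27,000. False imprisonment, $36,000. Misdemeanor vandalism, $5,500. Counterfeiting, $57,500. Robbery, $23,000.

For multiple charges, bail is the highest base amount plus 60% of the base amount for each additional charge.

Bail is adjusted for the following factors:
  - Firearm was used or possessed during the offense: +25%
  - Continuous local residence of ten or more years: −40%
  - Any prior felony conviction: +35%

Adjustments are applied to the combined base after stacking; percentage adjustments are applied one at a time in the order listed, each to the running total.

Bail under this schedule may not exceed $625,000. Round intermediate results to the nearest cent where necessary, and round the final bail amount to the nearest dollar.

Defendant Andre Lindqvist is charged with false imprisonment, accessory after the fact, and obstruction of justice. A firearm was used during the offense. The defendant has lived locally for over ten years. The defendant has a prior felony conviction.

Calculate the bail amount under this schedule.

Base amounts from the schedule: false imprisonment $36,000; accessory after the fact $27,000; obstruction of justice $33,100.
Stacking rule: highest base plus 60% of each additional charge. Highest is false imprisonment at $36,000. Additional: $27,000 × 60% = $16,200; $33,100 × 60% = $19,860. Combined base = $36,000 + $36,060 = $72,060.
Firearm was used or possessed during the offense (+25%): $72,060 × 1.25 = $90,075.
Continuous local residence of ten or more years (−40%): $90,075 × 0.6 = $54,045.
Any prior felony conviction (+35%): $54,045 × 1.35 = $72,960.75.
$72,960.75 is within the $625,000 maximum.
Rounded to the nearest dollar: $72,961.

$72,961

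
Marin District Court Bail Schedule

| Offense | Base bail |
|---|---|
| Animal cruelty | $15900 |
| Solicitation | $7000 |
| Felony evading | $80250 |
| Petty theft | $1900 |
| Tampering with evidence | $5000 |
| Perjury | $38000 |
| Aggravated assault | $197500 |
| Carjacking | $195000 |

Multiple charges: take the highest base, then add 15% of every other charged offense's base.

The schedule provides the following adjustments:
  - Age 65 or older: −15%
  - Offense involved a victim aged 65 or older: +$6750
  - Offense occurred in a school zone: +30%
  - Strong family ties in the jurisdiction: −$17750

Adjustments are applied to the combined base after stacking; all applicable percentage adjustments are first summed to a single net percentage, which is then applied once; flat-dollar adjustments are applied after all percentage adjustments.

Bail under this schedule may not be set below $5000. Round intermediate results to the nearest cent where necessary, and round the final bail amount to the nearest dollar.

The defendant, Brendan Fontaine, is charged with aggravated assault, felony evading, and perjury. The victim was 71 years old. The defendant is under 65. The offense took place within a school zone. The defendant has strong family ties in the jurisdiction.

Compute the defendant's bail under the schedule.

Base amounts from the schedule: aggravated assault $197500; felony evading $80250; perjury $38000.
Stacking rule: highest base plus 15% of each additional charge. Highest is aggravated assault at $197500. Additional: $80250 × 15% = $12037.50; $38000 × 15% = $5700. Combined base = $197500 + $17737.50 = $215237.50.
Offense occurred in a school zone (+30%): $215237.50 × 1.3 = $279808.75.
Offense involved a victim aged 65 or older (+$6750 flat): $279808.75 + $6750 = $286558.75.
Strong family ties in the jurisdiction (−$17750 flat): $286558.75 − $17750 = $268808.75.
$268808.75 is at or above the $5000 minimum.
Rounded to the nearest dollar: $268809.

$268809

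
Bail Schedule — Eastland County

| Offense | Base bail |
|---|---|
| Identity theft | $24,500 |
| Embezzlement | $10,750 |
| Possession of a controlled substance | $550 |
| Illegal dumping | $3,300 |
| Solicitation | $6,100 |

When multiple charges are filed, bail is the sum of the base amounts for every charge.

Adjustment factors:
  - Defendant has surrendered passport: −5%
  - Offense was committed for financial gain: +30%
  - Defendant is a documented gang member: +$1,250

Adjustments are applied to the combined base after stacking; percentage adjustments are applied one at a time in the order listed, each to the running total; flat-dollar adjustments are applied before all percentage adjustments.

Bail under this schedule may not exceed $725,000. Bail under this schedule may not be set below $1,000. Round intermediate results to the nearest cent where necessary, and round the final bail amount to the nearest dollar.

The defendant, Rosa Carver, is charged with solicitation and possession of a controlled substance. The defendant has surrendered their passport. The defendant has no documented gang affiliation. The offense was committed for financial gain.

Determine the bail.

Base amounts from the schedule: solicitation $6,100; possession of a controlled substance $550.
Stacking rule: sum of all bases. $6,100 + $550 = $6,650.
Defendant has surrendered passport (−5%): $6,650 × 0.95 = $6,317.50.
Offense was committed for financial gain (+30%): $6,317.50 × 1.3 = $8,212.75.
$8,212.75 is within the $725,000 maximum.
$8,212.75 is at or above the $1,000 minimum.
Rounded to the nearest dollar: $8,213.

$8,213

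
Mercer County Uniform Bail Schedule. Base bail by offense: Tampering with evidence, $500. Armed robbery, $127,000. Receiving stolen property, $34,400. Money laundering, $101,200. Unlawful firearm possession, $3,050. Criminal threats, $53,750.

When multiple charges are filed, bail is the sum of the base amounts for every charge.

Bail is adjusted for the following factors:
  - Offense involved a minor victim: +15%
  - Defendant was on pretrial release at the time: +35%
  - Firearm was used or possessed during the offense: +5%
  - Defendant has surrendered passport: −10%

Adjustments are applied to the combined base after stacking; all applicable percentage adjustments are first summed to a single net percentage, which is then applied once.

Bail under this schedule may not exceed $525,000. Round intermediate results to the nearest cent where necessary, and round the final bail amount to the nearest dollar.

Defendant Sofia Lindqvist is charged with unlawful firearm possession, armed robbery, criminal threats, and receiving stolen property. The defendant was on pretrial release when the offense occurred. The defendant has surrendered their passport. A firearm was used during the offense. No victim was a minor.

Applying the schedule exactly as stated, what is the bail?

Base amounts from the schedule: unlawful firearm possession $3,050; armed robbery $127,000; criminal threats $53,750; receiving stolen property $34,400.
Stacking rule: sum of all bases. $3,050 + $127,000 + $53,750 + $34,400 = $218,200.
Net percentage adjustment: +35% +5% −10% = +30%. $218,200 × 1.3 = $283,660.
$283,660 is within the $525,000 maximum.

$283,660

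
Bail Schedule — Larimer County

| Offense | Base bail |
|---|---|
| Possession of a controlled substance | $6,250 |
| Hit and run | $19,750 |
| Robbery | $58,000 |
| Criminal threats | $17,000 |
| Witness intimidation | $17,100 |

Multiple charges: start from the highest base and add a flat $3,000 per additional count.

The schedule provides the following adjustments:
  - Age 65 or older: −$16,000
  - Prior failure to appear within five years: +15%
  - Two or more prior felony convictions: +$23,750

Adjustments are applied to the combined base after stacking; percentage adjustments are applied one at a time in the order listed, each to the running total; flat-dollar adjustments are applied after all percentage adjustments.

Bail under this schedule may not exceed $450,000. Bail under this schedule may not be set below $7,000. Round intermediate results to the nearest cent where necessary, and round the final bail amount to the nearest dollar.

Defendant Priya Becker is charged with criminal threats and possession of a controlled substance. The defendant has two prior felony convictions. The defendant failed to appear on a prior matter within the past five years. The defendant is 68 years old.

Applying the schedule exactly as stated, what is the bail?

Base amounts from the schedule: criminal threats $17,000; possession of a controlled substance $6,250.
Stacking rule: highest base plus $3,000 per additional charge. Highest is criminal threats at $17,000; 1 additional charge → +$3,000. Combined base = $20,000.
Prior failure to appear within five years (+15%): $20,000 × 1.15 = $23,000.
Age 65 or older (−$16,000 flat): $23,000 − $16,000 = $7,000.
Two or more prior felony convictions (+$23,750 flat): $7,000 + $23,750 = $30,750.
$30,750 is within the $450,000 maximum.
$30,750 is at or above the $7,000 minimum.

$30,750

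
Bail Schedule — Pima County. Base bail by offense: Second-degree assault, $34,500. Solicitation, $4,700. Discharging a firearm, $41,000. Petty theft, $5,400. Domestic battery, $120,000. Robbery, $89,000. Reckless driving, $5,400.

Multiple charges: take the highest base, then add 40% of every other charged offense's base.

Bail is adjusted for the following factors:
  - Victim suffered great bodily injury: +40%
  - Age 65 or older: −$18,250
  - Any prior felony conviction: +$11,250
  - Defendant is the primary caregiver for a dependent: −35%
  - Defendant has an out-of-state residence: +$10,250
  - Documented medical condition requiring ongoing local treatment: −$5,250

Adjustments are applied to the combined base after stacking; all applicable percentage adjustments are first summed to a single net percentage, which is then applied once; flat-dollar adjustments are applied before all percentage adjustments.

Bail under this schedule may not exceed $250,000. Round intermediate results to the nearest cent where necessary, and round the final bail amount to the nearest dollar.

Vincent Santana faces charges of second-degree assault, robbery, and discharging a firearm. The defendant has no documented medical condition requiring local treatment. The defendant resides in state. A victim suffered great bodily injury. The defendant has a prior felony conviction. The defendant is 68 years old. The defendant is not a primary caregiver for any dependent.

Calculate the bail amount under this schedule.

Base amounts from the schedule: second-degree assault $34,500; robbery $89,000; discharging a firearm $41,000.
Stacking rule: highest base plus 40% of each additional charge. Highest is robbery at $89,000. Additional: $34,500 × 40% = $13,800; $41,000 × 40% = $16,400. Combined base = $89,000 + $30,200 = $119,200.
Age 65 or older (−$18,250 flat): $119,200 − $18,250 = $100,950.
Any prior felony conviction (+$11,250 flat): $100,950 + $11,250 = $112,200.
Victim suffered great bodily injury (+40%): $112,200 × 1.4 = $157,080.
$157,080 is within the $250,000 maximum.

$157,080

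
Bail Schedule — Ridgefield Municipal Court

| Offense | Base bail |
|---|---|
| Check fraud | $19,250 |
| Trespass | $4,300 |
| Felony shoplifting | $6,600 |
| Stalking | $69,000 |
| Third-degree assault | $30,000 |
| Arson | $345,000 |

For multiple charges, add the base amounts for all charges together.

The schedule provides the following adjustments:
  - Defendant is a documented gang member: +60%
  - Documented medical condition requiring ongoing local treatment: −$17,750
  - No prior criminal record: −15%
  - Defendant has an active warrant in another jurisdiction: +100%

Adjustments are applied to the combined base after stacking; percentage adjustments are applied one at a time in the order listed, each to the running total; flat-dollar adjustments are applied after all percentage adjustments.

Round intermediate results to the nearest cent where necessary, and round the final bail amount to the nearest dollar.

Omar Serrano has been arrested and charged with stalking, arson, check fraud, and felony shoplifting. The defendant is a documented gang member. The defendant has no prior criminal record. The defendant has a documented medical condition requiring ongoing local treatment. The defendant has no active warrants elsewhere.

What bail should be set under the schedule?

$580,446

Base amounts from the schedule: stalking $69,000; arson $345,000; check fraud $19,250; felony shoplifting $6,600.
Stacking rule: sum of all bases. $69,000 + $345,000 + $19,250 + $6,600 = $439,850.
Defendant is a documented gang member (+60%): $439,850 × 1.6 = $703,760.
No prior criminal record (−15%): $703,760 × 0.85 = $598,196.
Documented medical condition requiring ongoing local treatment (−$17,750 flat): $598,196 − $17,750 = $580,446.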